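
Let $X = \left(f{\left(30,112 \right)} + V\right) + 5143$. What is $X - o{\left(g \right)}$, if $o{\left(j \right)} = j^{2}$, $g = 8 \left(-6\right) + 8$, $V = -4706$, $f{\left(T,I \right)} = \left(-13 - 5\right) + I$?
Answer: $-1069$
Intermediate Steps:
$f{\left(T,I \right)} = -18 + I$
$g = -40$ ($g = -48 + 8 = -40$)
$X = 531$ ($X = \left(\left(-18 + 112\right) - 4706\right) + 5143 = \left(94 - 4706\right) + 5143 = -4612 + 5143 = 531$)
$X - o{\left(g \right)} = 531 - \left(-40\right)^{2} = 531 - 1600 = -1069$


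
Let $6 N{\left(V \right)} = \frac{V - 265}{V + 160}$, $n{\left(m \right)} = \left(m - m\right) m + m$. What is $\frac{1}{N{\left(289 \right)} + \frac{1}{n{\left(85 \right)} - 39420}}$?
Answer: $\frac{17661415}{156891} \approx 112.57$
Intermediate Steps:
$n{\left(m \right)} = m$ ($n{\left(m \right)} = 0 m + m = 0 + m = m$)
$N{\left(V \right)} = \frac{-265 + V}{6 \left(160 + V\right)}$ ($N{\left(V \right)} = \frac{\left(V - 265\right) \frac{1}{V + 160}}{6} = \frac{\left(-265 + V\right) \frac{1}{160 + V}}{6} = \frac{\frac{1}{160 + V} \left(-265 + V\right)}{6} = \frac{-265 + V}{6 \left(160 + V\right)}$)
$\frac{1}{N{\left(289 \right)} + \frac{1}{n{\left(85 \right)} - 39420}} = \frac{1}{\frac{-265 + 289}{6 \left(160 + 289\right)} + \frac{1}{85 - 39420}} = \frac{1}{\frac{1}{6} \cdot \frac{1}{449} \cdot 24 + \frac{1}{-39335}} = \frac{1}{\frac{1}{6} \cdot \frac{1}{449} \cdot 24 - \frac{1}{39335}} = \frac{1}{\frac{4}{449} - \frac{1}{39335}} = \frac{1}{\frac{156891}{17661415}} = \frac{17661415}{156891}$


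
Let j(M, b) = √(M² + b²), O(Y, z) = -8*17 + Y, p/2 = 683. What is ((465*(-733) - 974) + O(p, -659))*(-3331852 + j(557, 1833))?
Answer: 1134792140828 - 340589*√3670138 ≈ 1.1341e+12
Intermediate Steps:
p = 1366 (p = 2*683 = 1366)
O(Y, z) = -136 + Y
((465*(-733) - 974) + O(p, -659))*(-3331852 + j(557, 1833)) = ((465*(-733) - 974) + (-136 + 1366))*(-3331852 + √(557² + 1833²)) = ((-340845 - 974) + 1230)*(-3331852 + √(310249 + 3359889)) = (-341819 + 1230)*(-3331852 + √3670138) = -340589*(-3331852 + √3670138) = 1134792140828 - 340589*√3670138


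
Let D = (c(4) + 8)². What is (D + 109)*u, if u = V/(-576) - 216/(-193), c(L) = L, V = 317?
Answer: 15998455/111168 ≈ 143.91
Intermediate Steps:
D = 144 (D = (4 + 8)² = 12² = 144)
u = 63235/111168 (u = 317/(-576) - 216/(-193) = 317*(-1/576) - 216*(-1/193) = -317/576 + 216/193 = 63235/111168 ≈ 0.56882)
(D + 109)*u = (144 + 109)*(63235/111168) = 253*(63235/111168) = 15998455/111168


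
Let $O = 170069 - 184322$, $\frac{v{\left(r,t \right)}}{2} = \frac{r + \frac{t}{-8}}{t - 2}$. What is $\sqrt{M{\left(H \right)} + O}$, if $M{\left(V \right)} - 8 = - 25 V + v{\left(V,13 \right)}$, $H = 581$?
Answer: $\frac{i \sqrt{13873695}}{22} \approx 169.31 i$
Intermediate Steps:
$v{\left(r,t \right)} = \frac{2 \left(r - \frac{t}{8}\right)}{-2 + t}$ ($v{\left(r,t \right)} = 2 \frac{r + \frac{t}{-8}}{t - 2} = 2 \frac{r + t \left(- \frac{1}{8}\right)}{-2 + t} = 2 \frac{r - \frac{t}{8}}{-2 + t} = \frac{2 \left(r - \frac{t}{8}\right)}{-2 + t}$)
$M{\left(V \right)} = \frac{339}{44} - \frac{273 V}{11}$ ($M{\left(V \right)} = 8 - \left(25 V - \frac{\left(-1\right) 13 + 8 V}{4 \left(-2 + 13\right)}\right) = 8 - \left(25 V - \frac{-13 + 8 V}{4 \cdot 11}\right) = 8 - \left(25 V - \frac{-13 + 8 V}{44}\right) = 8 - \left(\frac{13}{44} + \frac{273 V}{11}\right) = \frac{339}{44} - \frac{273 V}{11}$)
$O = -14253$ ($O = 170069 - 184322 = -14253$)
$\sqrt{M{\left(H \right)} + O} = \sqrt{\left(\frac{339}{44} - \frac{158613}{11}\right) - 14253} = \sqrt{- \frac{634113}{44} - 14253} = \sqrt{- \frac{1261245}{44}} = \frac{i \sqrt{13873695}}{22}$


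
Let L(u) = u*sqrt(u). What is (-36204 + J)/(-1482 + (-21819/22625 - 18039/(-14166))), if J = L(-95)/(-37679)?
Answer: 3867863391000/158296825693 - 10149348750*I*sqrt(95)/5964466095286547 ≈ 24.434 - 1.6585e-5*I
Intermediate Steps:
L(u) = u**(3/2)
J = 95*I*sqrt(95)/37679 (J = (-95)**(3/2)/(-37679) = -95*I*sqrt(95)*(-1/37679) = 95*I*sqrt(95)/37679 ≈ 0.024575*I)
(-36204 + J)/(-1482 + (-21819/22625 - 18039/(-14166))) = (-36204 + 95*I*sqrt(95)/37679)/(-1482 + (-21819/22625 - 18039/(-14166))) = (-36204 + 95*I*sqrt(95)/37679)/(-1482 + (-21819*1/22625 - 18039*(-1/14166))) = (-36204 + 95*I*sqrt(95)/37679)/(-1482 + (-21819/22625 + 6013/4722)) = (-36204 + 95*I*sqrt(95)/37679)/(-1482 + 33014807/106835250) = (-36204 + 95*I*sqrt(95)/37679)/(-158296825693/106835250) = (-36204 + 95*I*sqrt(95)/37679)*(-106835250/158296825693) = 3867863391000/158296825693 - 10149348750*I*sqrt(95)/5964466095286547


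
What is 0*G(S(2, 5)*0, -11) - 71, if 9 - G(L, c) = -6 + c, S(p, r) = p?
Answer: -71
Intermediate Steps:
G(L, c) = 15 - c (G(L, c) = 9 - (-6 + c) = 9 + (6 - c) = 15 - c)
0*G(S(2, 5)*0, -11) - 71 = 0*(15 - 1*(-11)) - 71 = 0*(15 + 11) - 71 = 0*26 - 71 = 0 - 71 = -71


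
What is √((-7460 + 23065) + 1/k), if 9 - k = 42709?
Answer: √284524404073/4270 ≈ 124.92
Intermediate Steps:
k = -42700 (k = 9 - 1*42709 = 9 - 42709 = -42700)
√((-7460 + 23065) + 1/k) = √((-7460 + 23065) + 1/(-42700)) = √(15605 - 1/42700) = √(666333499/42700) = √284524404073/4270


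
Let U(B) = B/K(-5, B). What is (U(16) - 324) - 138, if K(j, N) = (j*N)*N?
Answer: -36961/80 ≈ -462.01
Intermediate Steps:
K(j, N) = j*N² (K(j, N) = (N*j)*N = j*N²)
U(B) = -1/(5*B) (U(B) = B/((-5*B²)) = B*(-1/(5*B²)) = -1/(5*B))
(U(16) - 324) - 138 = (-⅕/16 - 324) - 138 = (-⅕*1/16 - 324) - 138 = (-1/80 - 324) - 138 = -25921/80 - 138 = -36961/80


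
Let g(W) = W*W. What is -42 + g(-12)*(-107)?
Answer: -15450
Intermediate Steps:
g(W) = W²
-42 + g(-12)*(-107) = -42 + (-12)²*(-107) = -42 + 144*(-107) = -42 - 15408 = -15450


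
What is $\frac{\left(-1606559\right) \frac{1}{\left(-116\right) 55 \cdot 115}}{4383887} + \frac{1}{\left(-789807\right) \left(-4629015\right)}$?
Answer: $\frac{1174725725446026119}{2351892312270230526729900} \approx 4.9948 \cdot 10^{-7}$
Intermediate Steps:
$\frac{\left(-1606559\right) \frac{1}{\left(-116\right) 55 \cdot 115}}{4383887} + \frac{1}{\left(-789807\right) \left(-4629015\right)} = - \frac{1606559}{\left(-6380\right) 115} \cdot \frac{1}{4383887} - - \frac{1}{3656028450105} = - \frac{1606559}{-733700} \cdot \frac{1}{4383887} + \frac{1}{3656028450105} = \left(-1606559\right) \left(- \frac{1}{733700}\right) \frac{1}{4383887} + \frac{1}{3656028450105} = \frac{1606559}{733700} \cdot \frac{1}{4383887} + \frac{1}{3656028450105} = \frac{1606559}{3216457891900} + \frac{1}{3656028450105} = \frac{1174725725446026119}{2351892312270230526729900}$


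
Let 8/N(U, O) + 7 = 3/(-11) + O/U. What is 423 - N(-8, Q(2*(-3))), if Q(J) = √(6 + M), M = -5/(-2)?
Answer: 346552609/817143 - 7744*√34/817143 ≈ 424.05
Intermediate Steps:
M = 5/2 (M = -5*(-½) = 5/2 ≈ 2.5000)
Q(J) = √34/2 (Q(J) = √(6 + 5/2) = √(17/2) = √34/2)
N(U, O) = 8/(-80/11 + O/U) (N(U, O) = 8/(-7 + (3/(-11) + O/U)) = 8/(-7 + (3*(-1/11) + O/U)) = 8/(-7 + (-3/11 + O/U)) = 8/(-80/11 + O/U))
423 - N(-8, Q(2*(-3))) = 423 - 88*(-8)/(-80*(-8) + 11*(√34/2)) = 423 - 88*(-8)/(640 + 11*√34/2) = 423 - (-704)/(640 + 11*√34/2) = 423 + 704/(640 + 11*√34/2)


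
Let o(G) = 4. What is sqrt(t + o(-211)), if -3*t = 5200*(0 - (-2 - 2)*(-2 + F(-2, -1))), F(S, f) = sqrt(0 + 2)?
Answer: 2*sqrt(31209 - 15600*sqrt(2))/3 ≈ 63.761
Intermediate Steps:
F(S, f) = sqrt(2)
t = 41600/3 - 20800*sqrt(2)/3 (t = -5200*(0 - (-2 - 2)*(-2 + sqrt(2)))/3 = -5200*(0 - (-4)*(-2 + sqrt(2)))/3 = -5200*(0 - (8 - 4*sqrt(2)))/3 = -5200*(0 + (-8 + 4*sqrt(2)))/3 = -5200*(-8 + 4*sqrt(2))/3 = -(-41600 + 20800*sqrt(2))/3 = 41600/3 - 20800*sqrt(2)/3 ≈ 4061.5)
sqrt(t + o(-211)) = sqrt((41600/3 - 20800*sqrt(2)/3) + 4) = sqrt(41612/3 - 20800*sqrt(2)/3)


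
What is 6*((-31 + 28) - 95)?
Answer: -588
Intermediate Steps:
6*((-31 + 28) - 95) = 6*(-3 - 95) = 6*(-98) = -588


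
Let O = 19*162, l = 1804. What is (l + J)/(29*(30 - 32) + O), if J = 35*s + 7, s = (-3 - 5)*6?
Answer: 131/3020 ≈ 0.043377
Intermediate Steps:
s = -48 (s = -8*6 = -48)
O = 3078
J = -1673 (J = 35*(-48) + 7 = -1680 + 7 = -1673)
(l + J)/(29*(30 - 32) + O) = (1804 - 1673)/(29*(30 - 32) + 3078) = 131/(29*(-2) + 3078) = 131/(-58 + 3078) = 131/3020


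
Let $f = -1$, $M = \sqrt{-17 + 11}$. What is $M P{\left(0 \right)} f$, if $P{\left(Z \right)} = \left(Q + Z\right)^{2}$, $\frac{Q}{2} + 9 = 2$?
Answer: $- 196 i \sqrt{6} \approx - 480.1 i$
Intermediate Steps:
$Q = -14$ ($Q = -18 + 2 \cdot 2 = -18 + 4 = -14$)
$M = i \sqrt{6}$ ($M = \sqrt{-6} = i \sqrt{6} \approx 2.4495 i$)
$P{\left(Z \right)} = \left(-14 + Z\right)^{2}$
$M P{\left(0 \right)} f = i \sqrt{6} \left(-14 + 0\right)^{2} \left(-1\right) = i \sqrt{6} \left(-14\right)^{2} \left(-1\right) = i \sqrt{6} \cdot 196 \left(-1\right) = 196 i \sqrt{6} \left(-1\right) = - 196 i \sqrt{6}$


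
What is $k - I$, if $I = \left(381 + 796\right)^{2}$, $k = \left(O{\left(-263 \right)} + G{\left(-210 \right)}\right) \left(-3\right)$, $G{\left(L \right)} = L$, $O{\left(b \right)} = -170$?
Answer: $-1384189$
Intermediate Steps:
$k = 1140$ ($k = \left(-170 - 210\right) \left(-3\right) = \left(-380\right) \left(-3\right) = 1140$)
$I = 1385329$ ($I = 1177^{2} = 1385329$)
$k - I = 1140 - 1385329 = -1384189$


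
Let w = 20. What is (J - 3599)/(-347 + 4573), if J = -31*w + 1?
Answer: -2109/2113 ≈ -0.99811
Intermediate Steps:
J = -619 (J = -31*20 + 1 = -620 + 1 = -619)
(J - 3599)/(-347 + 4573) = (-619 - 3599)/(-347 + 4573) = -4218/4226 = -4218*1/4226 = -2109/2113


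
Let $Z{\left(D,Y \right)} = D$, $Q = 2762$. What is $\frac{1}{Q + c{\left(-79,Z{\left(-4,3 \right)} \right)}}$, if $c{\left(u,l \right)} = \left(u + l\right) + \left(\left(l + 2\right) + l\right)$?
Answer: $\frac{1}{2673} \approx 0.00037411$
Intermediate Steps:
$c{\left(u,l \right)} = 2 + u + 3 l$ ($c{\left(u,l \right)} = \left(l + u\right) + \left(\left(2 + l\right) + l\right) = \left(l + u\right) + \left(2 + 2 l\right) = 2 + u + 3 l$)
$\frac{1}{Q + c{\left(-79,Z{\left(-4,3 \right)} \right)}} = \frac{1}{2762 + \left(2 - 79 + 3 \left(-4\right)\right)} = \frac{1}{2762 - 89} = \frac{1}{2673}$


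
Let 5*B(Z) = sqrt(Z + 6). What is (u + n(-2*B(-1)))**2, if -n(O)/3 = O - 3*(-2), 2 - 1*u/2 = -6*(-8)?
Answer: 60536/5 - 264*sqrt(5) ≈ 11517.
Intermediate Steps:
B(Z) = sqrt(6 + Z)/5 (B(Z) = sqrt(Z + 6)/5 = sqrt(6 + Z)/5)
u = -92 (u = 4 - (-12)*(-8) = 4 - 2*48 = 4 - 96 = -92)
n(O) = -18 - 3*O (n(O) = -3*(O - 3*(-2)) = -3*(O + 6) = -3*(6 + O) = -18 - 3*O)
(u + n(-2*B(-1)))**2 = (-92 + (-18 - (-6)*sqrt(6 - 1)/5))**2 = (-92 + (-18 - (-6)*sqrt(5)/5))**2 = (-92 + (-18 + 6*sqrt(5)/5))**2 = (-110 + 6*sqrt(5)/5)**2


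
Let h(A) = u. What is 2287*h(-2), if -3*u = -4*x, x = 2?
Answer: 18296/3 ≈ 6098.7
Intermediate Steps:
u = 8/3 (u = -(-4)*2/3 = -⅓*(-8) = 8/3 ≈ 2.6667)
h(A) = 8/3
2287*h(-2) = 2287*(8/3) = 18296/3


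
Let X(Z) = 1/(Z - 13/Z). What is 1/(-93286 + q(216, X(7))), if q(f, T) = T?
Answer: -36/3358289 ≈ -1.0720e-5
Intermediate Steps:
1/(-93286 + q(216, X(7))) = 1/(-93286 + 7/(-13 + 7²)) = 1/(-93286 + 7/(-13 + 49)) = 1/(-93286 + 7/36) = 1/(-3358289/36) = -36/3358289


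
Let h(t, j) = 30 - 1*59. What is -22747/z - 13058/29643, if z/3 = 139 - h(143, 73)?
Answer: -226956851/4980024 ≈ -45.573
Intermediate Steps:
h(t, j) = -29 (h(t, j) = 30 - 59 = -29)
z = 504 (z = 3*(139 - 1*(-29)) = 3*(139 + 29) = 3*168 = 504)
-22747/z - 13058/29643 = -22747/504 - 13058/29643 = -226956851/4980024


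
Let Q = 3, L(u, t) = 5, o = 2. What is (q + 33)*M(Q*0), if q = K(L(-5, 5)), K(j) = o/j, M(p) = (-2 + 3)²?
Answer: 167/5 ≈ 33.400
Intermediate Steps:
M(p) = 1 (M(p) = 1² = 1)
K(j) = 2/j
q = ⅖ (q = 2/5 = 2*(⅕) = ⅖ ≈ 0.40000)
(q + 33)*M(Q*0) = (⅖ + 33)*1 = (167/5)*1 = 167/5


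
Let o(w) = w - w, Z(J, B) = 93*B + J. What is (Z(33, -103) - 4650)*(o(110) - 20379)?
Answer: 289300284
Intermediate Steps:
Z(J, B) = J + 93*B
o(w) = 0
(Z(33, -103) - 4650)*(o(110) - 20379) = ((33 + 93*(-103)) - 4650)*(0 - 20379) = ((33 - 9579) - 4650)*(-20379) = (-9546 - 4650)*(-20379) = -14196*(-20379) = 289300284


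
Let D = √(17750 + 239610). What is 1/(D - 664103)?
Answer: -664103/441032537249 - 4*√16085/441032537249 ≈ -1.5069e-6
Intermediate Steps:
D = 4*√16085 (D = √257360 = 4*√16085 ≈ 507.31)
1/(D - 664103) = 1/(4*√16085 - 664103) = 1/(-664103 + 4*√16085)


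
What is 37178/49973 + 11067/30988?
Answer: 1705123055/1548563324 ≈ 1.1011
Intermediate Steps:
37178/49973 + 11067/30988 = 1705123055/1548563324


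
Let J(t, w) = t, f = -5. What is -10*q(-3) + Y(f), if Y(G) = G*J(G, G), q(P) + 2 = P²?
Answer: -45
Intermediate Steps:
q(P) = -2 + P²
Y(G) = G² (Y(G) = G*G = G²)
-10*q(-3) + Y(f) = -10*(-2 + (-3)²) + (-5)² = -10*(-2 + 9) + 25 = -10*7 + 25 = -70 + 25 = -45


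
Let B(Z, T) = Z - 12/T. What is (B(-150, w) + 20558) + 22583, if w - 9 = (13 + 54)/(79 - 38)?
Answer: 4685896/109 ≈ 42990.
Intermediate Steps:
w = 436/41 (w = 9 + (13 + 54)/(79 - 38) = 9 + 67/41 = 436/41 ≈ 10.634)
(B(-150, w) + 20558) + 22583 = ((-150 - 12/436/41) + 20558) + 22583 = ((-150 - 12*41/436) + 20558) + 22583 = ((-150 - 123/109) + 20558) + 22583 = (-16473/109 + 20558) + 22583 = 2224349/109 + 22583 = 4685896/109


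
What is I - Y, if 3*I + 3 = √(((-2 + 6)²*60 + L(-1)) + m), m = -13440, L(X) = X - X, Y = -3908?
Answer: 3907 + 8*I*√195/3 ≈ 3907.0 + 37.238*I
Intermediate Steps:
L(X) = 0
I = -1 + 8*I*√195/3 (I = -1 + √(((-2 + 6)²*60 + 0) - 13440)/3 = -1 + √((4²*60 + 0) - 13440)/3 = -1 + √((16*60 + 0) - 13440)/3 = -1 + √((960 + 0) - 13440)/3 = -1 + √(960 - 13440)/3 = -1 + √(-12480)/3 = -1 + (8*I*√195)/3 = -1 + 8*I*√195/3 ≈ -1.0 + 37.238*I)
I - Y = (-1 + 8*I*√195/3) - 1*(-3908) = (-1 + 8*I*√195/3) + 3908 = 3907 + 8*I*√195/3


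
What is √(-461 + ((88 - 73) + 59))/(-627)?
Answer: -I*√43/209 ≈ -0.031375*I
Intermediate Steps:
√(-461 + ((88 - 73) + 59))/(-627) = √(-461 + (15 + 59))*(-1/627) = √(-461 + 74)*(-1/627) = √(-387)*(-1/627) = (3*I*√43)*(-1/627) = -I*√43/209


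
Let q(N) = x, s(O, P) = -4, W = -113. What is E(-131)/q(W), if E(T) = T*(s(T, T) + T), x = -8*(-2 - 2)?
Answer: 17685/32 ≈ 552.66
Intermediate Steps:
x = 32 (x = -8*(-4) = 32)
E(T) = T*(-4 + T)
q(N) = 32
E(-131)/q(W) = -131*(-4 - 131)/32 = -131*(-135)*(1/32) = 17685*(1/32) = 17685/32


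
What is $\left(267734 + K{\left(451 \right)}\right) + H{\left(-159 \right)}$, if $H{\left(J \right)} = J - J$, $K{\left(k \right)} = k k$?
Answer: $471135$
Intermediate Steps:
$K{\left(k \right)} = k^{2}$
$H{\left(J \right)} = 0$
$\left(267734 + K{\left(451 \right)}\right) + H{\left(-159 \right)} = \left(267734 + 451^{2}\right) + 0 = \left(267734 + 203401\right) + 0 = 471135 + 0 = 471135$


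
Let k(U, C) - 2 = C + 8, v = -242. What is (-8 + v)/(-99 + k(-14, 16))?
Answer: 250/73 ≈ 3.4247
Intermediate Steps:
k(U, C) = 10 + C (k(U, C) = 2 + (C + 8) = 2 + (8 + C) = 10 + C)
(-8 + v)/(-99 + k(-14, 16)) = (-8 - 242)/(-99 + (10 + 16)) = -250/(-99 + 26) = -250/(-73) = -250*(-1/73) = 250/73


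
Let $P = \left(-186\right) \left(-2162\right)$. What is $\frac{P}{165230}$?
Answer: $\frac{6486}{2665} \approx 2.4338$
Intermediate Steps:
$P = 402132$
$\frac{P}{165230} = \frac{402132}{165230} = 402132 \cdot \frac{1}{165230} = \frac{6486}{2665}$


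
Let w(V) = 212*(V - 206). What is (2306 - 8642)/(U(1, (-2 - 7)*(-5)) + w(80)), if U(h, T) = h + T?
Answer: 3168/13333 ≈ 0.23761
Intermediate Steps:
w(V) = -43672 + 212*V (w(V) = 212*(-206 + V) = -43672 + 212*V)
U(h, T) = T + h
(2306 - 8642)/(U(1, (-2 - 7)*(-5)) + w(80)) = (2306 - 8642)/(((-2 - 7)*(-5) + 1) + (-43672 + 212*80)) = -6336/((-9*(-5) + 1) + (-43672 + 16960)) = -6336/((45 + 1) - 26712) = -6336/(46 - 26712) = -6336/(-26666) = -6336*(-1/26666) = 3168/13333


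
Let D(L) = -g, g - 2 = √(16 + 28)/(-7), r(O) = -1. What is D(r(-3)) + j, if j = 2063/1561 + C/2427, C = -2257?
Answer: -6093370/3788547 + 2*√11/7 ≈ -0.66076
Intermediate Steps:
g = 2 - 2*√11/7 (g = 2 + √(16 + 28)/(-7) = 2 + √44*(-⅐) = 2 + (2*√11)*(-⅐) = 2 - 2*√11/7 ≈ 1.0524)
D(L) = -2 + 2*√11/7 (D(L) = -(2 - 2*√11/7) = -2 + 2*√11/7)
j = 1483724/3788547 (j = 2063/1561 - 2257/2427 = 1483724/3788547 ≈ 0.39163)
D(r(-3)) + j = (-2 + 2*√11/7) + 1483724/3788547 = -6093370/3788547 + 2*√11/7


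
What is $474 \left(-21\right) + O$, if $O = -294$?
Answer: $-10248$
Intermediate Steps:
$474 \left(-21\right) + O = 474 \left(-21\right) - 294 = -9954 - 294 = -10248$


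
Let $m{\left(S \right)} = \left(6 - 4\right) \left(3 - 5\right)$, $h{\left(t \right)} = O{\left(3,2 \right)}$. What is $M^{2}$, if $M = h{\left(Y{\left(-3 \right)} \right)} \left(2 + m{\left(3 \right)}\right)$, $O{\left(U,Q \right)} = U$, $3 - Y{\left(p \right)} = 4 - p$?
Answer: $36$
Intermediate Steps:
$Y{\left(p \right)} = -1 + p$ ($Y{\left(p \right)} = 3 - \left(4 - p\right) = 3 + \left(-4 + p\right) = -1 + p$)
$h{\left(t \right)} = 3$
$m{\left(S \right)} = -4$ ($m{\left(S \right)} = 2 \left(-2\right) = -4$)
$M = -6$ ($M = 3 \left(2 - 4\right) = 3 \left(-2\right) = -6$)
$M^{2} = \left(-6\right)^{2} = 36$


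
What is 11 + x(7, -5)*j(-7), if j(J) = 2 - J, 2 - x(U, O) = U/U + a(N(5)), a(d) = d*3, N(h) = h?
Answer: -115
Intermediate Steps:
a(d) = 3*d
x(U, O) = -14 (x(U, O) = 2 - (U/U + 3*5) = 2 - (1 + 15) = 2 - 1*16 = 2 - 16 = -14)
11 + x(7, -5)*j(-7) = 11 - 14*(2 - 1*(-7)) = 11 - 14*(2 + 7) = 11 - 14*9 = 11 - 126 = -115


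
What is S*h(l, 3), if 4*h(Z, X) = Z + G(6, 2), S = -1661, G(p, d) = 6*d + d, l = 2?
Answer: -6644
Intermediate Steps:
G(p, d) = 7*d
h(Z, X) = 7/2 + Z/4 (h(Z, X) = (Z + 7*2)/4 = (Z + 14)/4 = (14 + Z)/4 = 7/2 + Z/4)
S*h(l, 3) = -1661*(7/2 + (¼)*2) = -1661*(7/2 + ½) = -1661*4 = -6644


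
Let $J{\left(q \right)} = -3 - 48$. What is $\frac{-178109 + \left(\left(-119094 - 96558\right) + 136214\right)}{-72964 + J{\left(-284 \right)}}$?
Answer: $\frac{257547}{73015} \approx 3.5273$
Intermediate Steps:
$J{\left(q \right)} = -51$ ($J{\left(q \right)} = -3 - 48 = -51$)
$\frac{-178109 + \left(\left(-119094 - 96558\right) + 136214\right)}{-72964 + J{\left(-284 \right)}} = \frac{-178109 + \left(\left(-119094 - 96558\right) + 136214\right)}{-72964 - 51} = \frac{-178109 + \left(\left(-119094 - 96558\right) + 136214\right)}{-73015} = \left(-178109 + \left(-215652 + 136214\right)\right) \left(- \frac{1}{73015}\right) = \left(-178109 - 79438\right) \left(- \frac{1}{73015}\right) = \left(-257547\right) \left(- \frac{1}{73015}\right) = \frac{257547}{73015}$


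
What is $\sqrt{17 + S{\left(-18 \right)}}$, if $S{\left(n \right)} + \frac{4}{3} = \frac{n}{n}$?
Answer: $\frac{5 \sqrt{6}}{3} \approx 4.0825$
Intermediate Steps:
$S{\left(n \right)} = - \frac{1}{3}$ ($S{\left(n \right)} = - \frac{4}{3} + \frac{n}{n} = - \frac{4}{3} + 1 = - \frac{1}{3}$)
$\sqrt{17 + S{\left(-18 \right)}} = \sqrt{17 - \frac{1}{3}} = \sqrt{\frac{50}{3}} = \frac{5 \sqrt{6}}{3}$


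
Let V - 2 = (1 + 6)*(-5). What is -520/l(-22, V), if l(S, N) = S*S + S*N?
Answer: -52/121 ≈ -0.42975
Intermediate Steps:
V = -33 (V = 2 + (1 + 6)*(-5) = 2 + 7*(-5) = 2 - 35 = -33)
l(S, N) = S² + N*S
-520/l(-22, V) = -520*(-1/(22*(-33 - 22))) = -520/((-22*(-55))) = -520/1210 = -520*1/1210 = -52/121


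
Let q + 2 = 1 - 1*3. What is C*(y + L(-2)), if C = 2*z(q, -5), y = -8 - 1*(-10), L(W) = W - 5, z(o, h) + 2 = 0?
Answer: 20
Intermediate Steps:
q = -4 (q = -2 + (1 - 1*3) = -2 + (1 - 3) = -2 - 2 = -4)
z(o, h) = -2 (z(o, h) = -2 + 0 = -2)
L(W) = -5 + W
y = 2 (y = -8 + 10 = 2)
C = -4 (C = 2*(-2) = -4)
C*(y + L(-2)) = -4*(2 + (-5 - 2)) = -4*(2 - 7) = -4*(-5) = 20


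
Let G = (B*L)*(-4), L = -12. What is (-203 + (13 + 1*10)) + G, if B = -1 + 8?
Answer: 156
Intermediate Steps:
B = 7
G = 336 (G = (7*(-12))*(-4) = -84*(-4) = 336)
(-203 + (13 + 1*10)) + G = (-203 + (13 + 1*10)) + 336 = (-203 + (13 + 10)) + 336 = (-203 + 23) + 336 = -180 + 336 = 156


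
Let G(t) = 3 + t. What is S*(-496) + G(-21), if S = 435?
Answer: -215778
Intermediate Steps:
S*(-496) + G(-21) = 435*(-496) + (3 - 21) = -215760 - 18 = -215778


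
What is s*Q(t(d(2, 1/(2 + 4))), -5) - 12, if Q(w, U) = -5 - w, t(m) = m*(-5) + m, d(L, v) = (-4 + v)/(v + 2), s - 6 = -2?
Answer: -784/13 ≈ -60.308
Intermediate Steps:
s = 4 (s = 6 - 2 = 4)
d(L, v) = (-4 + v)/(2 + v)
t(m) = -4*m (t(m) = -5*m + m = -4*m)
s*Q(t(d(2, 1/(2 + 4))), -5) - 12 = 4*(-5 - (-4)*(-4 + 1/(2 + 4))/(2 + 1/(2 + 4))) - 12 = 4*(-5 - (-4)*(-4 + 1/6)/(2 + 1/6)) - 12 = 4*(-5 - (-4)*(-4 + ⅙)/(2 + ⅙)) - 12 = 4*(-5 - (-4)*-23/6/(13/6)) - 12 = 4*(-5 - (-4)*(6/13)*(-23/6)) - 12 = 4*(-5 - (-4)*(-23)/13) - 12 = 4*(-5 - 1*92/13) - 12 = 4*(-5 - 92/13) - 12 = 4*(-157/13) - 12 = -628/13 - 12 = -784/13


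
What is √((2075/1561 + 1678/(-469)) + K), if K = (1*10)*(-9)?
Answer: I*√1009055271413/104587 ≈ 9.6046*I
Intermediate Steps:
K = -90 (K = 10*(-9) = -90)
√((2075/1561 + 1678/(-469)) + K) = √((2075/1561 + 1678/(-469)) - 90) = √((2075*(1/1561) + 1678*(-1/469)) - 90) = √((2075/1561 - 1678/469) - 90) = √(-235169/104587 - 90) = √(-9647999/104587) = I*√1009055271413/104587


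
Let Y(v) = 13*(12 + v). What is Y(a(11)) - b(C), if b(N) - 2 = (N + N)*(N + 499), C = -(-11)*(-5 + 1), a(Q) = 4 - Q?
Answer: 40103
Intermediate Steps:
C = -44 (C = -(-11)*(-4) = -1*44 = -44)
Y(v) = 156 + 13*v
b(N) = 2 + 2*N*(499 + N) (b(N) = 2 + (N + N)*(N + 499) = 2 + (2*N)*(499 + N) = 2 + 2*N*(499 + N))
Y(a(11)) - b(C) = (156 + 13*(4 - 1*11)) - (2 + 2*(-44)² + 998*(-44)) = (156 + 13*(4 - 11)) - (2 + 2*1936 - 43912) = (156 + 13*(-7)) - (2 + 3872 - 43912) = (156 - 91) - 1*(-40038) = 65 + 40038 = 40103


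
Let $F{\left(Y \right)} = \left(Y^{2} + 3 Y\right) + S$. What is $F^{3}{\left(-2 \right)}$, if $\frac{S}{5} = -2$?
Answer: $-1728$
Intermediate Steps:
$S = -10$ ($S = 5 \left(-2\right) = -10$)
$F{\left(Y \right)} = -10 + Y^{2} + 3 Y$ ($F{\left(Y \right)} = \left(Y^{2} + 3 Y\right) - 10 = -10 + Y^{2} + 3 Y$)
$F^{3}{\left(-2 \right)} = \left(-10 + \left(-2\right)^{2} + 3 \left(-2\right)\right)^{3} = \left(-10 + 4 - 6\right)^{3} = \left(-12\right)^{3} = -1728$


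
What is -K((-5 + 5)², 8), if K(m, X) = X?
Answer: -8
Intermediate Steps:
-K((-5 + 5)², 8) = -1*8 = -8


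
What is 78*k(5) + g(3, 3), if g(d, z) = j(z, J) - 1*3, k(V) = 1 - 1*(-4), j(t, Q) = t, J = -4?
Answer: 390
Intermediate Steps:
k(V) = 5 (k(V) = 1 + 4 = 5)
g(d, z) = -3 + z (g(d, z) = z - 1*3 = z - 3 = -3 + z)
78*k(5) + g(3, 3) = 78*5 + (-3 + 3) = 390 + 0 = 390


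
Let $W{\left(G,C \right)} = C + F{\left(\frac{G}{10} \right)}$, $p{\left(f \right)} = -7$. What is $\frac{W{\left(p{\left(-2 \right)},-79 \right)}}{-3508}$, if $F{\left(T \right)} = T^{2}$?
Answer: $\frac{7851}{350800} \approx 0.02238$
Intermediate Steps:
$W{\left(G,C \right)} = C + \frac{G^{2}}{100}$ ($W{\left(G,C \right)} = C + \left(\frac{G}{10}\right)^{2} = C + \frac{G^{2}}{100}$)
$\frac{W{\left(p{\left(-2 \right)},-79 \right)}}{-3508} = \frac{-79 + \frac{\left(-7\right)^{2}}{100}}{-3508} = \left(-79 + \frac{1}{100} \cdot 49\right) \left(- \frac{1}{3508}\right) = \left(-79 + \frac{49}{100}\right) \left(- \frac{1}{3508}\right) = \left(- \frac{7851}{100}\right) \left(- \frac{1}{3508}\right) = \frac{7851}{350800}$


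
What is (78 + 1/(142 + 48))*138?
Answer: 1022649/95 ≈ 10765.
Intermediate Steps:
(78 + 1/(142 + 48))*138 = (78 + 1/190)*138 = (14821/190)*138 = 1022649/95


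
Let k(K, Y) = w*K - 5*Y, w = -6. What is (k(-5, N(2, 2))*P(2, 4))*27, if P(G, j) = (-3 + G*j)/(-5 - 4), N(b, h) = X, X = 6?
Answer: 0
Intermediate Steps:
N(b, h) = 6
P(G, j) = 1/3 - G*j/9 (P(G, j) = (-3 + G*j)/(-9) = (-3 + G*j)*(-1/9) = 1/3 - G*j/9)
k(K, Y) = -6*K - 5*Y
(k(-5, N(2, 2))*P(2, 4))*27 = ((-6*(-5) - 5*6)*(1/3 - 1/9*2*4))*27 = ((30 - 30)*(1/3 - 8/9))*27 = (0*(-5/9))*27 = 0*27 = 0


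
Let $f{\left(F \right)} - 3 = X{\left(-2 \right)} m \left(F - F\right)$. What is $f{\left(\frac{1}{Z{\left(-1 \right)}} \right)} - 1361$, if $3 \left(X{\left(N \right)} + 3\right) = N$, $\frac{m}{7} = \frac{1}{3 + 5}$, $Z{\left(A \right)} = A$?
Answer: $-1358$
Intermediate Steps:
$m = \frac{7}{8}$ ($m = \frac{7}{3 + 5} = \frac{7}{8} \approx 0.875$)
$X{\left(N \right)} = -3 + \frac{N}{3}$
$f{\left(F \right)} = 3$ ($f{\left(F \right)} = 3 + \left(-3 + \frac{1}{3} \left(-2\right)\right) \frac{7}{8} \left(F - F\right) = 3 + \left(-3 - \frac{2}{3}\right) \frac{7}{8} \cdot 0 = 3 + \left(- \frac{11}{3}\right) \frac{7}{8} \cdot 0 = 3 - 0 = 3 + 0 = 3$)
$f{\left(\frac{1}{Z{\left(-1 \right)}} \right)} - 1361 = 3 - 1361 = -1358$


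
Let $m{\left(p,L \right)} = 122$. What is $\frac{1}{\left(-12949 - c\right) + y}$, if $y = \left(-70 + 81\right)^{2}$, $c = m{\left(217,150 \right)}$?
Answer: $- \frac{1}{12950} \approx -7.722 \cdot 10^{-5}$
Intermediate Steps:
$c = 122$
$y = 121$ ($y = 11^{2} = 121$)
$\frac{1}{\left(-12949 - c\right) + y} = \frac{1}{\left(-12949 - 122\right) + 121} = \frac{1}{-13071 + 121} = \frac{1}{-12950} = - \frac{1}{12950}$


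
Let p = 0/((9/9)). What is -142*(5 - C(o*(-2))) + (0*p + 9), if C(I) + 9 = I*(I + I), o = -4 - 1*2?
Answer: 38917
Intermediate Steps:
p = 0 (p = 0/((9*(⅑))) = 0/1 = 0*1 = 0)
o = -6 (o = -4 - 2 = -6)
C(I) = -9 + 2*I² (C(I) = -9 + I*(I + I) = -9 + I*(2*I) = -9 + 2*I²)
-142*(5 - C(o*(-2))) + (0*p + 9) = -142*(5 - (-9 + 2*(-6*(-2))²)) + (0*0 + 9) = -142*(5 - (-9 + 2*12²)) + (0 + 9) = -142*(5 - (-9 + 2*144)) + 9 = -142*(5 - (-9 + 288)) + 9 = -142*(5 - 1*279) + 9 = -142*(5 - 279) + 9 = -142*(-274) + 9 = 38908 + 9 = 38917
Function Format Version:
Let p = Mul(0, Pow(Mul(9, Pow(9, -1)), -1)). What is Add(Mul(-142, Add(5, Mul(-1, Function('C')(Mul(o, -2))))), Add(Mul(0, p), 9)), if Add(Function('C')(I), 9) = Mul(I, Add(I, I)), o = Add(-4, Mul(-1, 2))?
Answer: 38917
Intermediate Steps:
p = 0 (p = Mul(0, Pow(Mul(9, Rational(1, 9)), -1)) = Mul(0, Pow(1, -1)) = Mul(0, 1) = 0)
o = -6 (o = Add(-4, -2) = -6)
Function('C')(I) = Add(-9, Mul(2, Pow(I, 2))) (Function('C')(I) = Add(-9, Mul(I, Add(I, I))) = Add(-9, Mul(I, Mul(2, I))) = Add(-9, Mul(2, Pow(I, 2))))
Add(Mul(-142, Add(5, Mul(-1, Function('C')(Mul(o, -2))))), Add(Mul(0, p), 9)) = Add(Mul(-142, Add(5, Mul(-1, Add(-9, Mul(2, Pow(Mul(-6, -2), 2)))))), Add(Mul(0, 0), 9)) = Add(Mul(-142, Add(5, Mul(-1, Add(-9, Mul(2, Pow(12, 2)))))), Add(0, 9)) = Add(Mul(-142, Add(5, Mul(-1, Add(-9, Mul(2, 144))))), 9) = Add(Mul(-142, Add(5, Mul(-1, Add(-9, 288)))), 9) = Add(Mul(-142, Add(5, Mul(-1, 279))), 9) = Add(Mul(-142, Add(5, -279)), 9) = Add(Mul(-142, -274), 9) = Add(38908, 9) = 38917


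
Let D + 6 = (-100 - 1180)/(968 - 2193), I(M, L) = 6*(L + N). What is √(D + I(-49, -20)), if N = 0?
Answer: I*√153070/35 ≈ 11.178*I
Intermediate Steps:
I(M, L) = 6*L (I(M, L) = 6*(L + 0) = 6*L)
D = -1214/245 (D = -6 + (-100 - 1180)/(968 - 2193) = -6 - 1280/(-1225) = -6 - 1280*(-1/1225) = -6 + 256/245 = -1214/245 ≈ -4.9551)
√(D + I(-49, -20)) = √(-1214/245 + 6*(-20)) = √(-1214/245 - 120) = √(-30614/245) = I*√153070/35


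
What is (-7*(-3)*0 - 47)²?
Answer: 2209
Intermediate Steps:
(-7*(-3)*0 - 47)² = (21*0 - 47)² = (0 - 47)² = (-47)² = 2209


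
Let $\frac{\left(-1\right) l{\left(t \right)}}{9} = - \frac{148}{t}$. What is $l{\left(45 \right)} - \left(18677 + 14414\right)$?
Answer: $- \frac{165307}{5} \approx -33061.0$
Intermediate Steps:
$l{\left(t \right)} = \frac{1332}{t}$ ($l{\left(t \right)} = - 9 \left(- \frac{148}{t}\right) = \frac{1332}{t}$)
$l{\left(45 \right)} - \left(18677 + 14414\right) = \frac{1332}{45} - \left(18677 + 14414\right) = 1332 \cdot \frac{1}{45} - 33091 = \frac{148}{5} - 33091 = - \frac{165307}{5}$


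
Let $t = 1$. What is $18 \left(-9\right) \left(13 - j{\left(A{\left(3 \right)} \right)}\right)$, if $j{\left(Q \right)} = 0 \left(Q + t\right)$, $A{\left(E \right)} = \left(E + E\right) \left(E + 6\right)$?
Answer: $-2106$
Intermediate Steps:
$A{\left(E \right)} = 2 E \left(6 + E\right)$
$j{\left(Q \right)} = 0$ ($j{\left(Q \right)} = 0 \left(Q + 1\right) = 0 \left(1 + Q\right) = 0$)
$18 \left(-9\right) \left(13 - j{\left(A{\left(3 \right)} \right)}\right) = 18 \left(-9\right) \left(13 - 0\right) = - 162 \left(13 + 0\right) = \left(-162\right) 13 = -2106$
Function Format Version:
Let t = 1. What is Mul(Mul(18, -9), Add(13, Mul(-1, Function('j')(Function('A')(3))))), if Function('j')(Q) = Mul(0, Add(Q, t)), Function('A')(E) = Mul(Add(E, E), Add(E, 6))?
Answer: -2106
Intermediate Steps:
Function('A')(E) = Mul(2, E, Add(6, E)) (Function('A')(E) = Mul(Mul(2, E), Add(6, E)) = Mul(2, E, Add(6, E)))
Function('j')(Q) = 0 (Function('j')(Q) = Mul(0, Add(Q, 1)) = Mul(0, Add(1, Q)) = 0)
Mul(Mul(18, -9), Add(13, Mul(-1, Function('j')(Function('A')(3))))) = Mul(Mul(18, -9), Add(13, Mul(-1, 0))) = Mul(-162, Add(13, 0)) = Mul(-162, 13) = -2106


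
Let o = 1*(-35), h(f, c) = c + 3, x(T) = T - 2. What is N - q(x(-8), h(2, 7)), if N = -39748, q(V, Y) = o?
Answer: -39713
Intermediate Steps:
x(T) = -2 + T
h(f, c) = 3 + c
o = -35
q(V, Y) = -35
N - q(x(-8), h(2, 7)) = -39748 - 1*(-35) = -39748 + 35 = -39713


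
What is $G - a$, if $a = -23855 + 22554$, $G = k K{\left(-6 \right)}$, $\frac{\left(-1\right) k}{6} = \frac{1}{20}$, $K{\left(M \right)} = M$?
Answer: $\frac{6514}{5} \approx 1302.8$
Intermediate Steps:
$k = - \frac{3}{10}$ ($k = - \frac{6}{20} = \left(-6\right) \frac{1}{20} = - \frac{3}{10} \approx -0.3$)
$G = \frac{9}{5}$ ($G = \left(- \frac{3}{10}\right) \left(-6\right) = \frac{9}{5} \approx 1.8$)
$a = -1301$
$G - a = \frac{9}{5} - -1301 = \frac{9}{5} + 1301 = \frac{6514}{5}$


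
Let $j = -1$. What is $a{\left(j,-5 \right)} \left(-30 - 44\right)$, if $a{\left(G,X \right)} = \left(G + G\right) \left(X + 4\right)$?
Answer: $-148$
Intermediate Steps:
$a{\left(G,X \right)} = 2 G \left(4 + X\right)$
$a{\left(j,-5 \right)} \left(-30 - 44\right) = 2 \left(-1\right) \left(4 - 5\right) \left(-30 - 44\right) = 2 \left(-1\right) \left(-1\right) \left(-74\right) = 2 \left(-74\right) = -148$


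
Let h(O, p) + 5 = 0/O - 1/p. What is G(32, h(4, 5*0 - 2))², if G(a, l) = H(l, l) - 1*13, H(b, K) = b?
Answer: 1225/4 ≈ 306.25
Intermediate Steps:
h(O, p) = -5 - 1/p (h(O, p) = -5 + (0/O - 1/p) = -5 + (0 - 1/p) = -5 - 1/p)
G(a, l) = -13 + l (G(a, l) = l - 1*13 = l - 13 = -13 + l)
G(32, h(4, 5*0 - 2))² = (-13 + (-5 - 1/(5*0 - 2)))² = (-13 + (-5 - 1/(0 - 2)))² = (-13 + (-5 - 1/(-2)))² = (-13 + (-5 - 1*(-½)))² = (-13 + (-5 + ½))² = (-13 - 9/2)² = (-35/2)² = 1225/4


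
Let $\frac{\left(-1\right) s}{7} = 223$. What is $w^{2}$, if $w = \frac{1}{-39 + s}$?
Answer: $\frac{1}{2560000} \approx 3.9062 \cdot 10^{-7}$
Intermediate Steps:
$s = -1561$ ($s = \left(-7\right) 223 = -1561$)
$w = - \frac{1}{1600}$ ($w = \frac{1}{-39 - 1561} = \frac{1}{-1600} = - \frac{1}{1600} \approx -0.000625$)
$w^{2} = \left(- \frac{1}{1600}\right)^{2} = \frac{1}{2560000}$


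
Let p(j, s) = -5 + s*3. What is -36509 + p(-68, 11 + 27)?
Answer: -36400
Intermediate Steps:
p(j, s) = -5 + 3*s
-36509 + p(-68, 11 + 27) = -36509 + (-5 + 3*(11 + 27)) = -36509 + (-5 + 3*38) = -36509 + (-5 + 114) = -36509 + 109 = -36400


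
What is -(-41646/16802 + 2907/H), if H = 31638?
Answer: 211458789/88596946 ≈ 2.3867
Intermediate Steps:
-(-41646/16802 + 2907/H) = -(-41646/16802 + 2907/31638) = -(-41646*1/16802 + 2907*(1/31638)) = -(-20823/8401 + 969/10546) = -1*(-211458789/88596946) = 211458789/88596946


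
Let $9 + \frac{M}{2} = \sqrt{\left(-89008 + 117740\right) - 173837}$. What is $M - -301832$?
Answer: $301814 + 2 i \sqrt{145105} \approx 3.0181 \cdot 10^{5} + 761.85 i$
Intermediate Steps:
$M = -18 + 2 i \sqrt{145105}$ ($M = -18 + 2 \sqrt{\left(-89008 + 117740\right) - 173837} = -18 + 2 \sqrt{28732 - 173837} = -18 + 2 \sqrt{-145105} = -18 + 2 i \sqrt{145105} \approx -18.0 + 761.85 i$)
$M - -301832 = \left(-18 + 2 i \sqrt{145105}\right) - -301832 = \left(-18 + 2 i \sqrt{145105}\right) + 301832 = 301814 + 2 i \sqrt{145105}$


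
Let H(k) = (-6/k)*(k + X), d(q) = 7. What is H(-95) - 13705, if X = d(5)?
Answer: -1302503/95 ≈ -13711.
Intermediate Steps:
X = 7
H(k) = -6*(7 + k)/k (H(k) = (-6/k)*(k + 7) = (-6/k)*(7 + k) = -6*(7 + k)/k)
H(-95) - 13705 = (-6 - 42/(-95)) - 13705 = (-6 - 42*(-1/95)) - 13705 = (-6 + 42/95) - 13705 = -528/95 - 13705 = -1302503/95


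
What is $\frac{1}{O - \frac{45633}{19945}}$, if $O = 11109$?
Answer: $\frac{19945}{221523372} \approx 9.0036 \cdot 10^{-5}$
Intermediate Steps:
$\frac{1}{O - \frac{45633}{19945}} = \frac{1}{11109 - \frac{45633}{19945}} = \frac{1}{\frac{221523372}{19945}} = \frac{19945}{221523372}$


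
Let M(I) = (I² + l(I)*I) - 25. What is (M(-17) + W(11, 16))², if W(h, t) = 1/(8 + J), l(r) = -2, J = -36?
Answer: 69605649/784 ≈ 88783.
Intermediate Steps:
W(h, t) = -1/28 (W(h, t) = 1/(8 - 36) = 1/(-28) = -1/28)
M(I) = -25 + I² - 2*I (M(I) = (I² - 2*I) - 25 = -25 + I² - 2*I)
(M(-17) + W(11, 16))² = ((-25 + (-17)² - 2*(-17)) - 1/28)² = ((-25 + 289 + 34) - 1/28)² = (298 - 1/28)² = (8343/28)² = 69605649/784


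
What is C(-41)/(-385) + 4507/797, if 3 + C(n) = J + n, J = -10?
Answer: 1778233/306845 ≈ 5.7952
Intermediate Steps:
C(n) = -13 + n (C(n) = -3 + (-10 + n) = -13 + n)
C(-41)/(-385) + 4507/797 = (-13 - 41)/(-385) + 4507/797 = -54*(-1/385) + 4507*(1/797) = 54/385 + 4507/797 = 1778233/306845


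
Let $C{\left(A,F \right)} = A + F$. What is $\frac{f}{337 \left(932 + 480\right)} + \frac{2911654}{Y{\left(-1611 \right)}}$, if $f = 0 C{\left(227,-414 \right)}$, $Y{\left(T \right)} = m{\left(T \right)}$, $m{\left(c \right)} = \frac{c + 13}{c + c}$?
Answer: $\frac{4690674594}{799} \approx 5.8707 \cdot 10^{6}$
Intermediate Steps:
$m{\left(c \right)} = \frac{13 + c}{2 c}$
$Y{\left(T \right)} = \frac{13 + T}{2 T}$
$f = 0$ ($f = 0 \left(227 - 414\right) = 0 \left(-187\right) = 0$)
$\frac{f}{337 \left(932 + 480\right)} + \frac{2911654}{Y{\left(-1611 \right)}} = \frac{0}{337 \left(932 + 480\right)} + \frac{2911654}{\frac{1}{2} \frac{1}{-1611} \left(13 - 1611\right)} = \frac{0}{337 \cdot 1412} + \frac{2911654}{\frac{1}{2} \left(- \frac{1}{1611}\right) \left(-1598\right)} = \frac{0}{475844} + \frac{2911654}{\frac{799}{1611}} = 0 \cdot \frac{1}{475844} + 2911654 \cdot \frac{1611}{799} = 0 + \frac{4690674594}{799} = \frac{4690674594}{799}$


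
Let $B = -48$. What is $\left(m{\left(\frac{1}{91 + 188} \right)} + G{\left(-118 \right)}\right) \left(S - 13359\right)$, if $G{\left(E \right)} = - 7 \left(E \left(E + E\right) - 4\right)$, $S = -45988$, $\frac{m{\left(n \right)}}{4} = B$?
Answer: $11578599700$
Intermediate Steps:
$m{\left(n \right)} = -192$ ($m{\left(n \right)} = 4 \left(-48\right) = -192$)
$G{\left(E \right)} = 28 - 14 E^{2}$ ($G{\left(E \right)} = - 7 \left(E 2 E - 4\right) = - 7 \left(2 E^{2} - 4\right) = - 7 \left(-4 + 2 E^{2}\right) = 28 - 14 E^{2}$)
$\left(m{\left(\frac{1}{91 + 188} \right)} + G{\left(-118 \right)}\right) \left(S - 13359\right) = \left(-192 + \left(28 - 14 \left(-118\right)^{2}\right)\right) \left(-45988 - 13359\right) = \left(-192 + \left(28 - 194936\right)\right) \left(-59347\right) = \left(-192 - 194908\right) \left(-59347\right) = \left(-195100\right) \left(-59347\right) = 11578599700$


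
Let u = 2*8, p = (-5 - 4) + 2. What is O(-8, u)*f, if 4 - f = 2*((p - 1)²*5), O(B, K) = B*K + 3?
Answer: 79500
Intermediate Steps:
p = -7 (p = -9 + 2 = -7)
u = 16
O(B, K) = 3 + B*K
f = -636 (f = 4 - 2*(-7 - 1)²*5 = 4 - 2*(-8)²*5 = 4 - 2*64*5 = 4 - 2*320 = 4 - 1*640 = 4 - 640 = -636)
O(-8, u)*f = (3 - 8*16)*(-636) = (3 - 128)*(-636) = -125*(-636) = 79500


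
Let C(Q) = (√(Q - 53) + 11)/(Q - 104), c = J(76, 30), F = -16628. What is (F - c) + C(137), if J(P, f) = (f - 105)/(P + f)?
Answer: -5287373/318 + 2*√21/33 ≈ -16627.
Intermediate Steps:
J(P, f) = (-105 + f)/(P + f)
c = -75/106 (c = (-105 + 30)/(76 + 30) = -75/106 ≈ -0.70755)
C(Q) = (11 + √(-53 + Q))/(-104 + Q) (C(Q) = (√(-53 + Q) + 11)/(-104 + Q) = (11 + √(-53 + Q))/(-104 + Q))
(F - c) + C(137) = (-16628 - 1*(-75/106)) + (11 + √(-53 + 137))/(-104 + 137) = (-16628 + 75/106) + (11 + √84)/33 = -1762493/106 + (11 + 2*√21)/33 = -1762493/106 + (⅓ + 2*√21/33) = -5287373/318 + 2*√21/33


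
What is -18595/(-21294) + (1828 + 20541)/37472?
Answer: 586558663/398964384 ≈ 1.4702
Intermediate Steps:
-18595/(-21294) + (1828 + 20541)/37472 = -18595*(-1/21294) + 22369*(1/37472) = 18595/21294 + 22369/37472 = 586558663/398964384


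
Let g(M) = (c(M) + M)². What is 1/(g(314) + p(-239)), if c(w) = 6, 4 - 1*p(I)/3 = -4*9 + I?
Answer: 1/103237 ≈ 9.6865e-6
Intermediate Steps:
p(I) = 120 - 3*I (p(I) = 12 - 3*(-4*9 + I) = 12 - 3*(-36 + I) = 12 + (108 - 3*I) = 120 - 3*I)
g(M) = (6 + M)²
1/(g(314) + p(-239)) = 1/((6 + 314)² + (120 - 3*(-239))) = 1/(320² + (120 + 717)) = 1/(102400 + 837) = 1/103237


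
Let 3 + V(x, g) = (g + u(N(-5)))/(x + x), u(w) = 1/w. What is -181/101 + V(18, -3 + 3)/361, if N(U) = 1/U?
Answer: -2363689/1312596 ≈ -1.8008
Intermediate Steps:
V(x, g) = -3 + (-5 + g)/(2*x) (V(x, g) = -3 + (g + 1/(1/(-5)))/(x + x) = -3 + (g + 1/(-⅕))/((2*x)) = -3 + (g - 5)*(1/(2*x)) = -3 + (-5 + g)*(1/(2*x)) = -3 + (-5 + g)/(2*x))
-181/101 + V(18, -3 + 3)/361 = -181/101 + ((½)*(-5 + (-3 + 3) - 6*18)/18)/361 = -181*1/101 + ((½)*(1/18)*(-5 + 0 - 108))*(1/361) = -181/101 + ((½)*(1/18)*(-113))*(1/361) = -181/101 - 113/36*1/361 = -181/101 - 113/12996 = -2363689/1312596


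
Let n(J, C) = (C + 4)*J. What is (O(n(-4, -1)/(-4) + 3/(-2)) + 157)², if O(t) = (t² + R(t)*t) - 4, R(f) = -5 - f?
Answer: 84681/4 ≈ 21170.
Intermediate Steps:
n(J, C) = J*(4 + C) (n(J, C) = (4 + C)*J = J*(4 + C))
O(t) = -4 + t² + t*(-5 - t) (O(t) = (t² + (-5 - t)*t) - 4 = (t² + t*(-5 - t)) - 4 = -4 + t² + t*(-5 - t))
(O(n(-4, -1)/(-4) + 3/(-2)) + 157)² = ((-4 - 5*(-4*(4 - 1)/(-4) + 3/(-2))) + 157)² = ((-4 - 5*(-4*3*(-¼) + 3*(-½))) + 157)² = ((-4 - 5*(-12*(-¼) - 3/2)) + 157)² = ((-4 - 5*(3 - 3/2)) + 157)² = ((-4 - 5*3/2) + 157)² = ((-4 - 15/2) + 157)² = (-23/2 + 157)² = (291/2)² = 84681/4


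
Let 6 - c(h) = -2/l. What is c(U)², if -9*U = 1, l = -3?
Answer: 256/9 ≈ 28.444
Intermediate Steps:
U = -⅑ (U = -⅑*1 = -⅑ ≈ -0.11111)
c(h) = 16/3 (c(h) = 6 - (-2)/(-3) = 6 - (-2)*(-1)/3 = 6 - 1*⅔ = 6 - ⅔ = 16/3)
c(U)² = (16/3)² = 256/9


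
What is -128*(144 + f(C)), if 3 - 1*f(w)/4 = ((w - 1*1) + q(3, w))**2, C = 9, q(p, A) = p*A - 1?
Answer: 571904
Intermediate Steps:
q(p, A) = -1 + A*p (q(p, A) = A*p - 1 = -1 + A*p)
f(w) = 12 - 4*(-2 + 4*w)**2 (f(w) = 12 - 4*((w - 1*1) + (-1 + w*3))**2 = 12 - 4*((w - 1) + (-1 + 3*w))**2 = 12 - 4*((-1 + w) + (-1 + 3*w))**2 = 12 - 4*(-2 + 4*w)**2)
-128*(144 + f(C)) = -128*(144 + (-4 - 64*9**2 + 64*9)) = -128*(144 + (-4 - 64*81 + 576)) = -128*(144 + (-4 - 5184 + 576)) = -128*(144 - 4612) = -128*(-4468) = 571904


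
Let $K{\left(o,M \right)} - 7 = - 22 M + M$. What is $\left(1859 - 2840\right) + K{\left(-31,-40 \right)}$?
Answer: $-134$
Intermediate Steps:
$K{\left(o,M \right)} = 7 - 21 M$ ($K{\left(o,M \right)} = 7 + \left(- 22 M + M\right) = 7 - 21 M$)
$\left(1859 - 2840\right) + K{\left(-31,-40 \right)} = \left(1859 - 2840\right) + \left(7 - -840\right) = -981 + \left(7 + 840\right) = -981 + 847 = -134$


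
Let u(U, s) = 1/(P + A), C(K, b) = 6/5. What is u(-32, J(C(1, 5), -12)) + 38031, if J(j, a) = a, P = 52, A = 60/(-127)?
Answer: 248874991/6544 ≈ 38031.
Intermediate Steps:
C(K, b) = 6/5 (C(K, b) = 6*(1/5) = 6/5)
A = -60/127 (A = 60*(-1/127) = -60/127 ≈ -0.47244)
u(U, s) = 127/6544 (u(U, s) = 1/(52 - 60/127) = 1/(6544/127) = 127/6544)
u(-32, J(C(1, 5), -12)) + 38031 = 127/6544 + 38031 = 248874991/6544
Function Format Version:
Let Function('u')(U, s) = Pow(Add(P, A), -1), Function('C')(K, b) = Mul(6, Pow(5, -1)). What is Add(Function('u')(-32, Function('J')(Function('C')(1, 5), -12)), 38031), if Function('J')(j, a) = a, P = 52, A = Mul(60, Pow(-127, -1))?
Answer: Rational(248874991, 6544) ≈ 38031.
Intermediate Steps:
Function('C')(K, b) = Rational(6, 5) (Function('C')(K, b) = Mul(6, Rational(1, 5)) = Rational(6, 5))
A = Rational(-60, 127) (A = Mul(60, Rational(-1, 127)) = Rational(-60, 127) ≈ -0.47244)
Function('u')(U, s) = Rational(127, 6544) (Function('u')(U, s) = Pow(Add(52, Rational(-60, 127)), -1) = Pow(Rational(6544, 127), -1) = Rational(127, 6544))
Add(Function('u')(-32, Function('J')(Function('C')(1, 5), -12)), 38031) = Add(Rational(127, 6544), 38031) = Rational(248874991, 6544)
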